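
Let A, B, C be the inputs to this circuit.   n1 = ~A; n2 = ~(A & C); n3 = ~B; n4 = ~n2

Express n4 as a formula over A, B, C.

n2 = ~(A & C)
n4 = ~n2 = ~(~(A & C))

~(~(A & C))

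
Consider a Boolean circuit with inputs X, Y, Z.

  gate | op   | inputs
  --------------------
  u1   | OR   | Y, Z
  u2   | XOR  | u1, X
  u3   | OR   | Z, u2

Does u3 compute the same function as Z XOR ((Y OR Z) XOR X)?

u1 = Y OR Z
u2 = u1 XOR X = (Y OR Z) XOR X
u3 = Z OR u2 = Z OR ((Y OR Z) XOR X)
At X=0, Y=0, Z=1: circuit gives 1, formula gives 0.

No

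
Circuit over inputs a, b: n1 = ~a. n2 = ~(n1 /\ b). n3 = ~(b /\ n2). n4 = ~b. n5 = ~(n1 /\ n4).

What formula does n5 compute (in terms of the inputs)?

~(~a /\ ~b)

n1 = ~a
n4 = ~b
n5 = ~(n1 /\ n4) = ~(~a /\ ~b)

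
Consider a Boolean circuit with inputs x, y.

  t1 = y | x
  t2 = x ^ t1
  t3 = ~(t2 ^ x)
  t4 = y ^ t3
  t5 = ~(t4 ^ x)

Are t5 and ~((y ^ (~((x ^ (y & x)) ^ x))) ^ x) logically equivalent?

t1 = y | x
t2 = x ^ t1 = x ^ (y | x)
t3 = ~(t2 ^ x) = ~((x ^ (y | x)) ^ x)
t4 = y ^ t3 = y ^ (~((x ^ (y | x)) ^ x))
t5 = ~(t4 ^ x) = ~((y ^ (~((x ^ (y | x)) ^ x))) ^ x)
At x=0, y=1: circuit gives 0, formula gives 1.

No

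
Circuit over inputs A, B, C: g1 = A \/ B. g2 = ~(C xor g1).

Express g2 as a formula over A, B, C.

~(C xor (A \/ B))

g1 = A \/ B
g2 = ~(C xor g1) = ~(C xor (A \/ B))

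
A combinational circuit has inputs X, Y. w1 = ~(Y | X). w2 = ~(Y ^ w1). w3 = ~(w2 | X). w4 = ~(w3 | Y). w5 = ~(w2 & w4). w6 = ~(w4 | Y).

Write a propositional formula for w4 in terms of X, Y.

w1 = ~(Y | X)
w2 = ~(Y ^ w1) = ~(Y ^ (~(Y | X)))
w3 = ~(w2 | X) = ~((~(Y ^ (~(Y | X)))) | X)
w4 = ~(w3 | Y) = ~((~((~(Y ^ (~(Y | X)))) | X)) | Y)

~((~((~(Y ^ (~(Y | X)))) | X)) | Y)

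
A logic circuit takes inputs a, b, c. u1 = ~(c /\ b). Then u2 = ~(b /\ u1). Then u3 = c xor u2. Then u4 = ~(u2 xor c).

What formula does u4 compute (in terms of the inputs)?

u1 = ~(c /\ b)
u2 = ~(b /\ u1) = ~(b /\ (~(c /\ b)))
u4 = ~(u2 xor c) = ~((~(b /\ (~(c /\ b)))) xor c)

~((~(b /\ (~(c /\ b)))) xor c)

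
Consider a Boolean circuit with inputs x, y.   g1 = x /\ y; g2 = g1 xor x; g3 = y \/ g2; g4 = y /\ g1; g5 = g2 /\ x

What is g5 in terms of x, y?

((x /\ y) xor x) /\ x

g1 = x /\ y
g2 = g1 xor x = (x /\ y) xor x
g5 = g2 /\ x = ((x /\ y) xor x) /\ x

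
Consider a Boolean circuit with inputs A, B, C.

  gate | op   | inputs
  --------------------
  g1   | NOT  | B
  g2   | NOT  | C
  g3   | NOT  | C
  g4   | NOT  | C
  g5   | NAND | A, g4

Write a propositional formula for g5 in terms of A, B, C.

g4 = NOT C
g5 = A NAND g4 = A NAND NOT C

A NAND NOT C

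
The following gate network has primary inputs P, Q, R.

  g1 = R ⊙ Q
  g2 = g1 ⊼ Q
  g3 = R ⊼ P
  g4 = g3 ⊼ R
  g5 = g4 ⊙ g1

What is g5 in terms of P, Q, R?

g1 = R ⊙ Q
g3 = R ⊼ P
g4 = g3 ⊼ R = (R ⊼ P) ⊼ R
g5 = g4 ⊙ g1 = ((R ⊼ P) ⊼ R) ⊙ (R ⊙ Q)

((R ⊼ P) ⊼ R) ⊙ (R ⊙ Q)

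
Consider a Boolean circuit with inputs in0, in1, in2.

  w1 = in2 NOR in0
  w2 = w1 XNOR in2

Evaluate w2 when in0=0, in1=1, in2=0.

w1 = 0 NOR 0 = 1
w2 = 1 XNOR 0 = 0

0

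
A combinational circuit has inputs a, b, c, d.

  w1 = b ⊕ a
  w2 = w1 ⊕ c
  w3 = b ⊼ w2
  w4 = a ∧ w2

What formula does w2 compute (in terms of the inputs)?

w1 = b ⊕ a
w2 = w1 ⊕ c = (b ⊕ a) ⊕ c

(b ⊕ a) ⊕ c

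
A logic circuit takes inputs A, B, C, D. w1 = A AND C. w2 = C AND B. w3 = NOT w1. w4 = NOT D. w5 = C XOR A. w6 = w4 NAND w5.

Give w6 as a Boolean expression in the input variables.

w4 = NOT D
w5 = C XOR A
w6 = w4 NAND w5 = NOT D NAND (C XOR A)

NOT D NAND (C XOR A)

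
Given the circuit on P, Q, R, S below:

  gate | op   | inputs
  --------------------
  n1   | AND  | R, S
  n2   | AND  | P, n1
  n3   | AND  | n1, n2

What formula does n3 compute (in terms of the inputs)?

n1 = R AND S
n2 = P AND n1 = P AND (R AND S)
n3 = n1 AND n2 = (R AND S) AND (P AND (R AND S))

(R AND S) AND (P AND (R AND S))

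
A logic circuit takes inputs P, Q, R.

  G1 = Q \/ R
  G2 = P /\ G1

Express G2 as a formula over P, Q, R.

P /\ (Q \/ R)

G1 = Q \/ R
G2 = P /\ G1 = P /\ (Q \/ R)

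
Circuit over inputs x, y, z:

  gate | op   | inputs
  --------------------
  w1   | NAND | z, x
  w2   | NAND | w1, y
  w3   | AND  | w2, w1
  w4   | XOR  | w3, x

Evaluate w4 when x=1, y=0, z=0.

w1 = 0 NAND 1 = 1
w2 = 1 NAND 0 = 1
w3 = 1 AND 1 = 1
w4 = 1 XOR 1 = 0

0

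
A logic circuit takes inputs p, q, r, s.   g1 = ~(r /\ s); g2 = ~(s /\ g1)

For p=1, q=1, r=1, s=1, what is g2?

1

g1 = ~(1 /\ 1) = 0
g2 = ~(1 /\ 0) = 1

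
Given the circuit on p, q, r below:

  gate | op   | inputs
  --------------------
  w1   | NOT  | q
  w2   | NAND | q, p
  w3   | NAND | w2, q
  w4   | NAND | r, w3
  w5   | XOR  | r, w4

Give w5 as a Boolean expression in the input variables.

w2 = q NAND p
w3 = w2 NAND q = (q NAND p) NAND q
w4 = r NAND w3 = r NAND ((q NAND p) NAND q)
w5 = r XOR w4 = r XOR (r NAND ((q NAND p) NAND q))

r XOR (r NAND ((q NAND p) NAND q))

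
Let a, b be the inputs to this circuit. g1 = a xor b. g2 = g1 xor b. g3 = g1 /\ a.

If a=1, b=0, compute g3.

1

g1 = 1 xor 0 = 1
g3 = 1 /\ 1 = 1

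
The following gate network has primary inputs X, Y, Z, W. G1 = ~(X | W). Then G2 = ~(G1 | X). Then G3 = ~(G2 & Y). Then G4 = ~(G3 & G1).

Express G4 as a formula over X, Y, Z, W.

~((~((~((~(X | W)) | X)) & Y)) & (~(X | W)))

G1 = ~(X | W)
G2 = ~(G1 | X) = ~((~(X | W)) | X)
G3 = ~(G2 & Y) = ~((~((~(X | W)) | X)) & Y)
G4 = ~(G3 & G1) = ~((~((~((~(X | W)) | X)) & Y)) & (~(X | W)))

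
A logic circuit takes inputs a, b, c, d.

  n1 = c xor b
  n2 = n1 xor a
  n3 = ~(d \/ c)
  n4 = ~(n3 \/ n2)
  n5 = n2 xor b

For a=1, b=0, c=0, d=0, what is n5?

n1 = 0 xor 0 = 0
n2 = 0 xor 1 = 1
n5 = 1 xor 0 = 1

1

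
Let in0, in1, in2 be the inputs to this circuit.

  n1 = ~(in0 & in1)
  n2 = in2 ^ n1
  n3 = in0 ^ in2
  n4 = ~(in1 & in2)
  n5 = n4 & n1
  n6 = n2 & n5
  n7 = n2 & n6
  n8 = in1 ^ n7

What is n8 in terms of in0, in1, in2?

in1 ^ ((in2 ^ (~(in0 & in1))) & ((in2 ^ (~(in0 & in1))) & ((~(in1 & in2)) & (~(in0 & in1)))))

n1 = ~(in0 & in1)
n2 = in2 ^ n1 = in2 ^ (~(in0 & in1))
n4 = ~(in1 & in2)
n5 = n4 & n1 = (~(in1 & in2)) & (~(in0 & in1))
n6 = n2 & n5 = (in2 ^ (~(in0 & in1))) & ((~(in1 & in2)) & (~(in0 & in1)))
n7 = n2 & n6 = (in2 ^ (~(in0 & in1))) & ((in2 ^ (~(in0 & in1))) & ((~(in1 & in2)) & (~(in0 & in1))))
n8 = in1 ^ n7 = in1 ^ ((in2 ^ (~(in0 & in1))) & ((in2 ^ (~(in0 & in1))) & ((~(in1 & in2)) & (~(in0 & in1)))))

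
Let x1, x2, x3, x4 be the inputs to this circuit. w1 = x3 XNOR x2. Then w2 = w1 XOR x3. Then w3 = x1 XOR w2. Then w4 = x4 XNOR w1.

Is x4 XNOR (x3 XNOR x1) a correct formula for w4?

No

w1 = x3 XNOR x2
w4 = x4 XNOR w1 = x4 XNOR (x3 XNOR x2)
At x1=0, x2=1, x3=0, x4=0: circuit gives 1, formula gives 0.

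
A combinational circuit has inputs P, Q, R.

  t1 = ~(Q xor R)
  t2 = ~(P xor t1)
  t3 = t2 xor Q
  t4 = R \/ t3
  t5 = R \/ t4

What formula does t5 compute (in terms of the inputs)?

R \/ (R \/ ((~(P xor (~(Q xor R)))) xor Q))

t1 = ~(Q xor R)
t2 = ~(P xor t1) = ~(P xor (~(Q xor R)))
t3 = t2 xor Q = (~(P xor (~(Q xor R)))) xor Q
t4 = R \/ t3 = R \/ ((~(P xor (~(Q xor R)))) xor Q)
t5 = R \/ t4 = R \/ (R \/ ((~(P xor (~(Q xor R)))) xor Q))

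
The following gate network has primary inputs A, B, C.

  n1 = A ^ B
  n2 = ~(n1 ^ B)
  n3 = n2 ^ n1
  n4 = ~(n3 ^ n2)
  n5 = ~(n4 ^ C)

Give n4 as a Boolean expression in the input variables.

n1 = A ^ B
n2 = ~(n1 ^ B) = ~((A ^ B) ^ B)
n3 = n2 ^ n1 = (~((A ^ B) ^ B)) ^ (A ^ B)
n4 = ~(n3 ^ n2) = ~(((~((A ^ B) ^ B)) ^ (A ^ B)) ^ (~((A ^ B) ^ B)))

~(((~((A ^ B) ^ B)) ^ (A ^ B)) ^ (~((A ^ B) ^ B)))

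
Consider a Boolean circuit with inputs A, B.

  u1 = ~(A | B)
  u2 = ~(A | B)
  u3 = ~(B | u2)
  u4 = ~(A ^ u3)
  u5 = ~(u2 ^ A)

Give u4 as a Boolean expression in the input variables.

u2 = ~(A | B)
u3 = ~(B | u2) = ~(B | (~(A | B)))
u4 = ~(A ^ u3) = ~(A ^ (~(B | (~(A | B)))))

~(A ^ (~(B | (~(A | B)))))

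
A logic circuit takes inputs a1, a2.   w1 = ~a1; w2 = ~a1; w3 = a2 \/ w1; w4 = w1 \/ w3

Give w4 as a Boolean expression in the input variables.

~a1 \/ (a2 \/ ~a1)

w1 = ~a1
w3 = a2 \/ w1 = a2 \/ ~a1
w4 = w1 \/ w3 = ~a1 \/ (a2 \/ ~a1)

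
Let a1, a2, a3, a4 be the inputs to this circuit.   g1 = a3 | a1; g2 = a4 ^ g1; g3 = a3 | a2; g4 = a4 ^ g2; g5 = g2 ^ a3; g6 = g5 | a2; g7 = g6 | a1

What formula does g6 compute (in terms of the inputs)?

((a4 ^ (a3 | a1)) ^ a3) | a2

g1 = a3 | a1
g2 = a4 ^ g1 = a4 ^ (a3 | a1)
g5 = g2 ^ a3 = (a4 ^ (a3 | a1)) ^ a3
g6 = g5 | a2 = ((a4 ^ (a3 | a1)) ^ a3) | a2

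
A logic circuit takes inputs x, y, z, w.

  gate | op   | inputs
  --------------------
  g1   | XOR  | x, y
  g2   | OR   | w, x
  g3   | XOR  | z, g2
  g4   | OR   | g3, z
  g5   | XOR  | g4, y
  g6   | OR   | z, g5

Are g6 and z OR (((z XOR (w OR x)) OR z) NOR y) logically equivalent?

g2 = w OR x
g3 = z XOR g2 = z XOR (w OR x)
g4 = g3 OR z = (z XOR (w OR x)) OR z
g5 = g4 XOR y = ((z XOR (w OR x)) OR z) XOR y
g6 = z OR g5 = z OR (((z XOR (w OR x)) OR z) XOR y)
At x=0, y=0, z=0, w=0: circuit gives 0, formula gives 1.

No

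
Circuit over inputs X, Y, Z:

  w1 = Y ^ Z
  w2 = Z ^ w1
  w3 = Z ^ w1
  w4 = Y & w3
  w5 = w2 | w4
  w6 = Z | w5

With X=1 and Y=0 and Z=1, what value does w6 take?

1

w1 = 0 ^ 1 = 1
w2 = 1 ^ 1 = 0
w3 = 1 ^ 1 = 0
w4 = 0 & 0 = 0
w5 = 0 | 0 = 0
w6 = 1 | 0 = 1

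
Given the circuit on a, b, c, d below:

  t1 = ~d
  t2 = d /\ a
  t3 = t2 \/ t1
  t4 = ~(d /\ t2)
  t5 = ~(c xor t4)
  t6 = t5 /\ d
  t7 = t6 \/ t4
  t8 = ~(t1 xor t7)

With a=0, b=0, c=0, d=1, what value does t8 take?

t1 = ~1 = 0
t2 = 1 /\ 0 = 0
t4 = ~(1 /\ 0) = 1
t5 = ~(0 xor 1) = 0
t6 = 0 /\ 1 = 0
t7 = 0 \/ 1 = 1
t8 = ~(0 xor 1) = 0

0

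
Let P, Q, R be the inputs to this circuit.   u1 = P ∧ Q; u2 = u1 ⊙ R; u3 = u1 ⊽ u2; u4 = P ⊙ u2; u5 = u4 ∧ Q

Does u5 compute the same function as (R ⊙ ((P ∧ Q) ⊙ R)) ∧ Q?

u1 = P ∧ Q
u2 = u1 ⊙ R = (P ∧ Q) ⊙ R
u4 = P ⊙ u2 = P ⊙ ((P ∧ Q) ⊙ R)
u5 = u4 ∧ Q = (P ⊙ ((P ∧ Q) ⊙ R)) ∧ Q
At P=0, Q=1, R=1: circuit gives 1, formula gives 0.

No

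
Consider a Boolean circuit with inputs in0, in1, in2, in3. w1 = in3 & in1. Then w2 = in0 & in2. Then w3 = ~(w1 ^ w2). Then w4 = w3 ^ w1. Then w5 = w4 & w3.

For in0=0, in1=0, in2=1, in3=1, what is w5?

1

w1 = 1 & 0 = 0
w2 = 0 & 1 = 0
w3 = ~(0 ^ 0) = 1
w4 = 1 ^ 0 = 1
w5 = 1 & 1 = 1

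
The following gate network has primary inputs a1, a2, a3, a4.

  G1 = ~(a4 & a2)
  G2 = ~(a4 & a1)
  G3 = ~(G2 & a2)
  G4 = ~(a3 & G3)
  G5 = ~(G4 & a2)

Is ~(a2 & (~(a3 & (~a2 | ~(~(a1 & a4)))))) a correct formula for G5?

Yes

G2 = ~(a4 & a1)
G3 = ~(G2 & a2) = ~((~(a4 & a1)) & a2)
G4 = ~(a3 & G3) = ~(a3 & (~((~(a4 & a1)) & a2)))
G5 = ~(G4 & a2) = ~((~(a3 & (~((~(a4 & a1)) & a2)))) & a2)
At a1=0, a2=1, a3=0, a4=0: circuit gives 0, formula gives 0.
At a1=0, a2=0, a3=0, a4=0: circuit gives 1, formula gives 1.
Agrees on all 16 inputs.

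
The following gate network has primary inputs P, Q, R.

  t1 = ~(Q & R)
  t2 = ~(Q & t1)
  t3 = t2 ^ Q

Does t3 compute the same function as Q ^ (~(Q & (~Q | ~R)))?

t1 = ~(Q & R)
t2 = ~(Q & t1) = ~(Q & (~(Q & R)))
t3 = t2 ^ Q = (~(Q & (~(Q & R)))) ^ Q
At P=0, Q=1, R=1: circuit gives 0, formula gives 0.
At P=0, Q=0, R=0: circuit gives 1, formula gives 1.
Agrees on all 8 inputs.

Yes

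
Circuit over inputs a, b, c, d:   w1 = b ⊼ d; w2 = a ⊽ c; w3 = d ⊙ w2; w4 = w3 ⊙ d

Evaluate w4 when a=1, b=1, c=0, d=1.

0

w2 = 1 ⊽ 0 = 0
w3 = 1 ⊙ 0 = 0
w4 = 0 ⊙ 1 = 0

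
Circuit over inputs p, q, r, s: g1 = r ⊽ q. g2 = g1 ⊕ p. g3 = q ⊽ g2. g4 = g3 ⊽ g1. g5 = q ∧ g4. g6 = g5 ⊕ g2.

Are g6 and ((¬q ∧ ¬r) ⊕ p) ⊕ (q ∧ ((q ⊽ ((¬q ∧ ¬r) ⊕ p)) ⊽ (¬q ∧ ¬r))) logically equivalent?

Yes

g1 = r ⊽ q
g2 = g1 ⊕ p = (r ⊽ q) ⊕ p
g3 = q ⊽ g2 = q ⊽ ((r ⊽ q) ⊕ p)
g4 = g3 ⊽ g1 = (q ⊽ ((r ⊽ q) ⊕ p)) ⊽ (r ⊽ q)
g5 = q ∧ g4 = q ∧ ((q ⊽ ((r ⊽ q) ⊕ p)) ⊽ (r ⊽ q))
g6 = g5 ⊕ g2 = (q ∧ ((q ⊽ ((r ⊽ q) ⊕ p)) ⊽ (r ⊽ q))) ⊕ ((r ⊽ q) ⊕ p)
At p=0, q=0, r=1, s=0: circuit gives 0, formula gives 0.
At p=0, q=0, r=0, s=0: circuit gives 1, formula gives 1.
Agrees on all 16 inputs.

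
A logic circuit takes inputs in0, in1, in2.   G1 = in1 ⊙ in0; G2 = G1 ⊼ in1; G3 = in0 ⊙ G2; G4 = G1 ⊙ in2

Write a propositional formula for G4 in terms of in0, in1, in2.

G1 = in1 ⊙ in0
G4 = G1 ⊙ in2 = (in1 ⊙ in0) ⊙ in2

(in1 ⊙ in0) ⊙ in2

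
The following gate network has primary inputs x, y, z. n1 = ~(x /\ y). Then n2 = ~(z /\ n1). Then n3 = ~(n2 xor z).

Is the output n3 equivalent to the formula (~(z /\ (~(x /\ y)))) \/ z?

n1 = ~(x /\ y)
n2 = ~(z /\ n1) = ~(z /\ (~(x /\ y)))
n3 = ~(n2 xor z) = ~((~(z /\ (~(x /\ y)))) xor z)
At x=0, y=0, z=0: circuit gives 0, formula gives 1.

No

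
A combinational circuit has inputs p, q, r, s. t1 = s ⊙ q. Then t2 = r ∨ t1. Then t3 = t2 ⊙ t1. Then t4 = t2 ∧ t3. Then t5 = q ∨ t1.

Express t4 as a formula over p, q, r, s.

(r ∨ (s ⊙ q)) ∧ ((r ∨ (s ⊙ q)) ⊙ (s ⊙ q))

t1 = s ⊙ q
t2 = r ∨ t1 = r ∨ (s ⊙ q)
t3 = t2 ⊙ t1 = (r ∨ (s ⊙ q)) ⊙ (s ⊙ q)
t4 = t2 ∧ t3 = (r ∨ (s ⊙ q)) ∧ ((r ∨ (s ⊙ q)) ⊙ (s ⊙ q))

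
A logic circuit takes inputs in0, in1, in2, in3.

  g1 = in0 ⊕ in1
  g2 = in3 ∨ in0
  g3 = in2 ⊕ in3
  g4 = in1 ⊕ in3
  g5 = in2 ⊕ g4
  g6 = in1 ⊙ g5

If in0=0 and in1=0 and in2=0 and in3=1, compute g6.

g4 = 0 ⊕ 1 = 1
g5 = 0 ⊕ 1 = 1
g6 = 0 ⊙ 1 = 0

0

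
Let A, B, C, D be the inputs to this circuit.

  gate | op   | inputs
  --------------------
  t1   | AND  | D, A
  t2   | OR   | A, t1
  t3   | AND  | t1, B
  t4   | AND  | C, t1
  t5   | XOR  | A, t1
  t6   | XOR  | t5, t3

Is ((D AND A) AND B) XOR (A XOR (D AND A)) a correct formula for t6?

Yes

t1 = D AND A
t3 = t1 AND B = (D AND A) AND B
t5 = A XOR t1 = A XOR (D AND A)
t6 = t5 XOR t3 = (A XOR (D AND A)) XOR ((D AND A) AND B)
At A=0, B=0, C=0, D=0: circuit gives 0, formula gives 0.
At A=1, B=0, C=0, D=0: circuit gives 1, formula gives 1.
Agrees on all 16 inputs.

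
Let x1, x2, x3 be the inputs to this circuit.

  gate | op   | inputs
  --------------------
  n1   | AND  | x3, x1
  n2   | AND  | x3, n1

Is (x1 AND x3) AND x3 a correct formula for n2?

n1 = x3 AND x1
n2 = x3 AND n1 = x3 AND (x3 AND x1)
At x1=0, x2=0, x3=0: circuit gives 0, formula gives 0.
At x1=1, x2=0, x3=1: circuit gives 1, formula gives 1.
Agrees on all 8 inputs.

Yes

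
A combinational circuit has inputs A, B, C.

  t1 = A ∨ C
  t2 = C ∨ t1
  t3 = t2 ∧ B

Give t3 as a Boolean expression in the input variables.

(C ∨ (A ∨ C)) ∧ B

t1 = A ∨ C
t2 = C ∨ t1 = C ∨ (A ∨ C)
t3 = t2 ∧ B = (C ∨ (A ∨ C)) ∧ B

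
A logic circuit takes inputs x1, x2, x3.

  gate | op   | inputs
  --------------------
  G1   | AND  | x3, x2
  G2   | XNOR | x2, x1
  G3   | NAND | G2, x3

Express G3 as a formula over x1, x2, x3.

(x2 XNOR x1) NAND x3

G2 = x2 XNOR x1
G3 = G2 NAND x3 = (x2 XNOR x1) NAND x3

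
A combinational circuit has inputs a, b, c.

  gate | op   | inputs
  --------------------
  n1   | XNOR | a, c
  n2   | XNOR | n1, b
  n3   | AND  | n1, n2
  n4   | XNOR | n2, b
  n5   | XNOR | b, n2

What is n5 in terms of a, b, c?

n1 = a XNOR c
n2 = n1 XNOR b = (a XNOR c) XNOR b
n5 = b XNOR n2 = b XNOR ((a XNOR c) XNOR b)

b XNOR ((a XNOR c) XNOR b)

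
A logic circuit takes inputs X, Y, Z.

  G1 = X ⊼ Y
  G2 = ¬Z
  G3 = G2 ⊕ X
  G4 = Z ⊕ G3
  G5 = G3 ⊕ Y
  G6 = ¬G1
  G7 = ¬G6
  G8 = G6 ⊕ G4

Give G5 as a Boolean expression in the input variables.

G2 = ¬Z
G3 = G2 ⊕ X = ¬Z ⊕ X
G5 = G3 ⊕ Y = (¬Z ⊕ X) ⊕ Y

(¬Z ⊕ X) ⊕ Y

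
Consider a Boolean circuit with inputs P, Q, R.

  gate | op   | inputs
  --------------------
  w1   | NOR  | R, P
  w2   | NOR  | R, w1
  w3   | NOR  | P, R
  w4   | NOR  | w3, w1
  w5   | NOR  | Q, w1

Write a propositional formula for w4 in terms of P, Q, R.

w1 = R NOR P
w3 = P NOR R
w4 = w3 NOR w1 = (P NOR R) NOR (R NOR P)

(P NOR R) NOR (R NOR P)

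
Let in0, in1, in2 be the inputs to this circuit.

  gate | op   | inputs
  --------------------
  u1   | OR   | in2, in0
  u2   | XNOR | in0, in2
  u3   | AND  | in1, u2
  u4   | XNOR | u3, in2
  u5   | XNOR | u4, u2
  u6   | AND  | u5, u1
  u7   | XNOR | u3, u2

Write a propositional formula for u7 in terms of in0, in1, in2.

(in1 AND (in0 XNOR in2)) XNOR (in0 XNOR in2)

u2 = in0 XNOR in2
u3 = in1 AND u2 = in1 AND (in0 XNOR in2)
u7 = u3 XNOR u2 = (in1 AND (in0 XNOR in2)) XNOR (in0 XNOR in2)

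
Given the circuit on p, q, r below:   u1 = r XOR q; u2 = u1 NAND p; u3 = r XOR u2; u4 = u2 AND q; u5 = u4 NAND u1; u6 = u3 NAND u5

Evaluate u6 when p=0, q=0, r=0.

0

u1 = 0 XOR 0 = 0
u2 = 0 NAND 0 = 1
u3 = 0 XOR 1 = 1
u4 = 1 AND 0 = 0
u5 = 0 NAND 0 = 1
u6 = 1 NAND 1 = 0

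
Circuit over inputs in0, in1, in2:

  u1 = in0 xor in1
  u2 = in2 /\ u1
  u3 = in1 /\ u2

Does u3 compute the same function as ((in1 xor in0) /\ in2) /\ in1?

u1 = in0 xor in1
u2 = in2 /\ u1 = in2 /\ (in0 xor in1)
u3 = in1 /\ u2 = in1 /\ (in2 /\ (in0 xor in1))
At in0=0, in1=0, in2=0: circuit gives 0, formula gives 0.
At in0=0, in1=1, in2=1: circuit gives 1, formula gives 1.
Agrees on all 8 inputs.

Yes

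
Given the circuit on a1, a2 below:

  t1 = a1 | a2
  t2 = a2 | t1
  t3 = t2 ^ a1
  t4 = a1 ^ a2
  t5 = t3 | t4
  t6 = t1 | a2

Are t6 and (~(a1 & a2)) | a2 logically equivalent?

t1 = a1 | a2
t6 = t1 | a2 = (a1 | a2) | a2
At a1=0, a2=0: circuit gives 0, formula gives 1.

No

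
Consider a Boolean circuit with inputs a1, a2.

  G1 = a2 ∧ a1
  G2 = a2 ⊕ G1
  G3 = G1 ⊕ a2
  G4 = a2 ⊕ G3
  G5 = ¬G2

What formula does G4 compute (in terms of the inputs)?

a2 ⊕ ((a2 ∧ a1) ⊕ a2)

G1 = a2 ∧ a1
G3 = G1 ⊕ a2 = (a2 ∧ a1) ⊕ a2
G4 = a2 ⊕ G3 = a2 ⊕ ((a2 ∧ a1) ⊕ a2)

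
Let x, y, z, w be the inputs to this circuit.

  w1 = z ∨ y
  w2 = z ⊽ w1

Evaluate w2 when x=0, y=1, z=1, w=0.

0

w1 = 1 ∨ 1 = 1
w2 = 1 ⊽ 1 = 0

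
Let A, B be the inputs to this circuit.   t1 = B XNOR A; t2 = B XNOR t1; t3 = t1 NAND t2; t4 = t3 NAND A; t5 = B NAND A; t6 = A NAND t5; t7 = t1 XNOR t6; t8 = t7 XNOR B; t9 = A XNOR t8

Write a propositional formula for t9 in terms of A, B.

t1 = B XNOR A
t5 = B NAND A
t6 = A NAND t5 = A NAND (B NAND A)
t7 = t1 XNOR t6 = (B XNOR A) XNOR (A NAND (B NAND A))
t8 = t7 XNOR B = ((B XNOR A) XNOR (A NAND (B NAND A))) XNOR B
t9 = A XNOR t8 = A XNOR (((B XNOR A) XNOR (A NAND (B NAND A))) XNOR B)

A XNOR (((B XNOR A) XNOR (A NAND (B NAND A))) XNOR B)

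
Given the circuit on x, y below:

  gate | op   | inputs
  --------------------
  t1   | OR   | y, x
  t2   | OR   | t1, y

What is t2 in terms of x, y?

(y OR x) OR y

t1 = y OR x
t2 = t1 OR y = (y OR x) OR y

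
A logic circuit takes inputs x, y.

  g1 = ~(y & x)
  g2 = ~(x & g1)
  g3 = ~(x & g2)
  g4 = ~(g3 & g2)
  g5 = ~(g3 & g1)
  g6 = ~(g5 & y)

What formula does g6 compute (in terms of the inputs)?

g1 = ~(y & x)
g2 = ~(x & g1) = ~(x & (~(y & x)))
g3 = ~(x & g2) = ~(x & (~(x & (~(y & x)))))
g5 = ~(g3 & g1) = ~((~(x & (~(x & (~(y & x)))))) & (~(y & x)))
g6 = ~(g5 & y) = ~((~((~(x & (~(x & (~(y & x)))))) & (~(y & x)))) & y)

~((~((~(x & (~(x & (~(y & x)))))) & (~(y & x)))) & y)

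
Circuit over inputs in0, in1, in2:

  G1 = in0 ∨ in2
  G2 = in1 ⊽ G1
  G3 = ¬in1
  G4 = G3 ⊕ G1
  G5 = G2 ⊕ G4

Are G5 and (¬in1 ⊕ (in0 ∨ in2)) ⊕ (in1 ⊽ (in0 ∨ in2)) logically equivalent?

G1 = in0 ∨ in2
G2 = in1 ⊽ G1 = in1 ⊽ (in0 ∨ in2)
G3 = ¬in1
G4 = G3 ⊕ G1 = ¬in1 ⊕ (in0 ∨ in2)
G5 = G2 ⊕ G4 = (in1 ⊽ (in0 ∨ in2)) ⊕ (¬in1 ⊕ (in0 ∨ in2))
At in0=0, in1=0, in2=0: circuit gives 0, formula gives 0.
At in0=0, in1=1, in2=1: circuit gives 1, formula gives 1.
Agrees on all 8 inputs.

Yes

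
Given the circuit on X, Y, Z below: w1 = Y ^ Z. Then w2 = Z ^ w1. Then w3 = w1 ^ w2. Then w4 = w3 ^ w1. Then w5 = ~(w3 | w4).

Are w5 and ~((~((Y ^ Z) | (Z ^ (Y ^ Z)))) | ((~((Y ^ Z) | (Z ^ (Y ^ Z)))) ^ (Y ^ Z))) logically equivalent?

No

w1 = Y ^ Z
w2 = Z ^ w1 = Z ^ (Y ^ Z)
w3 = w1 ^ w2 = (Y ^ Z) ^ (Z ^ (Y ^ Z))
w4 = w3 ^ w1 = ((Y ^ Z) ^ (Z ^ (Y ^ Z))) ^ (Y ^ Z)
w5 = ~(w3 | w4) = ~(((Y ^ Z) ^ (Z ^ (Y ^ Z))) | (((Y ^ Z) ^ (Z ^ (Y ^ Z))) ^ (Y ^ Z)))
At X=0, Y=0, Z=0: circuit gives 1, formula gives 0.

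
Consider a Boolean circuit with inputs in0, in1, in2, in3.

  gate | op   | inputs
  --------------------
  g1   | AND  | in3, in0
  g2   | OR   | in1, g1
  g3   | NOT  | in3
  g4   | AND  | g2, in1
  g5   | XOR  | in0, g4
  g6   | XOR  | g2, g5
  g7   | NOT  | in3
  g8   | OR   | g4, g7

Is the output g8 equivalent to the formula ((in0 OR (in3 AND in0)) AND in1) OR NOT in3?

No

g1 = in3 AND in0
g2 = in1 OR g1 = in1 OR (in3 AND in0)
g4 = g2 AND in1 = (in1 OR (in3 AND in0)) AND in1
g7 = NOT in3
g8 = g4 OR g7 = ((in1 OR (in3 AND in0)) AND in1) OR NOT in3
At in0=0, in1=1, in2=0, in3=1: circuit gives 1, formula gives 0.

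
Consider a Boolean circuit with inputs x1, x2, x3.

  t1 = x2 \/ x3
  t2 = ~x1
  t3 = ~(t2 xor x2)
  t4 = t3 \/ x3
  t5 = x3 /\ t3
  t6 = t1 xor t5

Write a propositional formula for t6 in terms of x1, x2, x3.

t1 = x2 \/ x3
t2 = ~x1
t3 = ~(t2 xor x2) = ~(~x1 xor x2)
t5 = x3 /\ t3 = x3 /\ (~(~x1 xor x2))
t6 = t1 xor t5 = (x2 \/ x3) xor (x3 /\ (~(~x1 xor x2)))

(x2 \/ x3) xor (x3 /\ (~(~x1 xor x2)))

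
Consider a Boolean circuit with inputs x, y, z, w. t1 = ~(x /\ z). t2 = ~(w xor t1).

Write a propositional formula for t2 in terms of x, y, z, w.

~(w xor (~(x /\ z)))

t1 = ~(x /\ z)
t2 = ~(w xor t1) = ~(w xor (~(x /\ z)))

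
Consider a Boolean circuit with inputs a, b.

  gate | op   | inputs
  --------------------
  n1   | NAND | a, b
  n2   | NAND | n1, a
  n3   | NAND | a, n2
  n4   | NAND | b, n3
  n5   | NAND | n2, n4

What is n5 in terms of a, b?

((a NAND b) NAND a) NAND (b NAND (a NAND ((a NAND b) NAND a)))

n1 = a NAND b
n2 = n1 NAND a = (a NAND b) NAND a
n3 = a NAND n2 = a NAND ((a NAND b) NAND a)
n4 = b NAND n3 = b NAND (a NAND ((a NAND b) NAND a))
n5 = n2 NAND n4 = ((a NAND b) NAND a) NAND (b NAND (a NAND ((a NAND b) NAND a)))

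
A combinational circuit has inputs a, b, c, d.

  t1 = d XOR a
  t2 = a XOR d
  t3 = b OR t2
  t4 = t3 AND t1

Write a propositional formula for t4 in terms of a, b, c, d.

(b OR (a XOR d)) AND (d XOR a)

t1 = d XOR a
t2 = a XOR d
t3 = b OR t2 = b OR (a XOR d)
t4 = t3 AND t1 = (b OR (a XOR d)) AND (d XOR a)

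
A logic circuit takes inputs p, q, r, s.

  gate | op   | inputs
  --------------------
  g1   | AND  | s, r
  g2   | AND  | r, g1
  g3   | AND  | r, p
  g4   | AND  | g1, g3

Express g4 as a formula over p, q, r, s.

g1 = s AND r
g3 = r AND p
g4 = g1 AND g3 = (s AND r) AND (r AND p)

(s AND r) AND (r AND p)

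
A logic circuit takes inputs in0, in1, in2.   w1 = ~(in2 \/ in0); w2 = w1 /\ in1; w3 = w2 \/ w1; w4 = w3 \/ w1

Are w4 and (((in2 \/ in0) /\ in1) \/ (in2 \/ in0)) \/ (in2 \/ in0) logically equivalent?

No

w1 = ~(in2 \/ in0)
w2 = w1 /\ in1 = (~(in2 \/ in0)) /\ in1
w3 = w2 \/ w1 = ((~(in2 \/ in0)) /\ in1) \/ (~(in2 \/ in0))
w4 = w3 \/ w1 = (((~(in2 \/ in0)) /\ in1) \/ (~(in2 \/ in0))) \/ (~(in2 \/ in0))
At in0=0, in1=0, in2=0: circuit gives 1, formula gives 0.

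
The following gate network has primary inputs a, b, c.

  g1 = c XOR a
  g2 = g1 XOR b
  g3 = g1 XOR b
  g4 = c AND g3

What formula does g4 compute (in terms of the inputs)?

c AND ((c XOR a) XOR b)

g1 = c XOR a
g3 = g1 XOR b = (c XOR a) XOR b
g4 = c AND g3 = c AND ((c XOR a) XOR b)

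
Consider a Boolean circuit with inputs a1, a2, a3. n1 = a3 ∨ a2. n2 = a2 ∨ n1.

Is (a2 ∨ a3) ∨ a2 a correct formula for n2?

n1 = a3 ∨ a2
n2 = a2 ∨ n1 = a2 ∨ (a3 ∨ a2)
At a1=0, a2=0, a3=0: circuit gives 0, formula gives 0.
At a1=0, a2=0, a3=1: circuit gives 1, formula gives 1.
Agrees on all 8 inputs.

Yes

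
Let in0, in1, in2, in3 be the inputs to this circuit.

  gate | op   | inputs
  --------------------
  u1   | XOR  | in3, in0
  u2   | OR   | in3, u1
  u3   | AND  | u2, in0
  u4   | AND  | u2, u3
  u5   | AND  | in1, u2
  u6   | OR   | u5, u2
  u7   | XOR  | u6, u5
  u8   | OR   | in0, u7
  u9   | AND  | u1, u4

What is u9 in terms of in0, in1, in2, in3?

u1 = in3 XOR in0
u2 = in3 OR u1 = in3 OR (in3 XOR in0)
u3 = u2 AND in0 = (in3 OR (in3 XOR in0)) AND in0
u4 = u2 AND u3 = (in3 OR (in3 XOR in0)) AND ((in3 OR (in3 XOR in0)) AND in0)
u9 = u1 AND u4 = (in3 XOR in0) AND ((in3 OR (in3 XOR in0)) AND ((in3 OR (in3 XOR in0)) AND in0))

(in3 XOR in0) AND ((in3 OR (in3 XOR in0)) AND ((in3 OR (in3 XOR in0)) AND in0))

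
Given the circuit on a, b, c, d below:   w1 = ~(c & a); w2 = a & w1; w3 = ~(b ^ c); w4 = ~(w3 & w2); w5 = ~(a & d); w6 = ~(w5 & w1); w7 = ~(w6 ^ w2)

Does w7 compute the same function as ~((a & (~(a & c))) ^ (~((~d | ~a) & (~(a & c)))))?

Yes

w1 = ~(c & a)
w2 = a & w1 = a & (~(c & a))
w5 = ~(a & d)
w6 = ~(w5 & w1) = ~((~(a & d)) & (~(c & a)))
w7 = ~(w6 ^ w2) = ~((~((~(a & d)) & (~(c & a)))) ^ (a & (~(c & a))))
At a=1, b=0, c=0, d=0: circuit gives 0, formula gives 0.
At a=0, b=0, c=0, d=0: circuit gives 1, formula gives 1.
Agrees on all 16 inputs.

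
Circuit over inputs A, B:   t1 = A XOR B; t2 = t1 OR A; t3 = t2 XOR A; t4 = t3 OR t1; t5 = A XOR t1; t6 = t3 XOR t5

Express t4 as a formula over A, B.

(((A XOR B) OR A) XOR A) OR (A XOR B)

t1 = A XOR B
t2 = t1 OR A = (A XOR B) OR A
t3 = t2 XOR A = ((A XOR B) OR A) XOR A
t4 = t3 OR t1 = (((A XOR B) OR A) XOR A) OR (A XOR B)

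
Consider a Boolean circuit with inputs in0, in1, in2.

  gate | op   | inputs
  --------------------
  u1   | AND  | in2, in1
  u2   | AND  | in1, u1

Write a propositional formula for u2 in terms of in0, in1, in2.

u1 = in2 AND in1
u2 = in1 AND u1 = in1 AND (in2 AND in1)

in1 AND (in2 AND in1)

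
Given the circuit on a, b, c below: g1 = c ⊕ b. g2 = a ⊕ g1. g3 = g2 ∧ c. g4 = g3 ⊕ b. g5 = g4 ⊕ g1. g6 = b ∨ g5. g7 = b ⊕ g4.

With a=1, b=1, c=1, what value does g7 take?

g1 = 1 ⊕ 1 = 0
g2 = 1 ⊕ 0 = 1
g3 = 1 ∧ 1 = 1
g4 = 1 ⊕ 1 = 0
g7 = 1 ⊕ 0 = 1

1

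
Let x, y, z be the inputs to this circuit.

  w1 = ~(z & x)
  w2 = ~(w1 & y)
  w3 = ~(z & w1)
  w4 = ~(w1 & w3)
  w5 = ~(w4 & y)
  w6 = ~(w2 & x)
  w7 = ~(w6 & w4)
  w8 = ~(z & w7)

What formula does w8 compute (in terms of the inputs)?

~(z & (~((~((~((~(z & x)) & y)) & x)) & (~((~(z & x)) & (~(z & (~(z & x)))))))))

w1 = ~(z & x)
w2 = ~(w1 & y) = ~((~(z & x)) & y)
w3 = ~(z & w1) = ~(z & (~(z & x)))
w4 = ~(w1 & w3) = ~((~(z & x)) & (~(z & (~(z & x)))))
w6 = ~(w2 & x) = ~((~((~(z & x)) & y)) & x)
w7 = ~(w6 & w4) = ~((~((~((~(z & x)) & y)) & x)) & (~((~(z & x)) & (~(z & (~(z & x)))))))
w8 = ~(z & w7) = ~(z & (~((~((~((~(z & x)) & y)) & x)) & (~((~(z & x)) & (~(z & (~(z & x)))))))))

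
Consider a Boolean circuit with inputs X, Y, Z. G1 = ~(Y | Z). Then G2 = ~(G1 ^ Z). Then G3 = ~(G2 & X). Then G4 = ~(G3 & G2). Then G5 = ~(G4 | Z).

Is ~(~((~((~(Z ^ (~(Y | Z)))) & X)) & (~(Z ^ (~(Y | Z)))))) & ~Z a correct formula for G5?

G1 = ~(Y | Z)
G2 = ~(G1 ^ Z) = ~((~(Y | Z)) ^ Z)
G3 = ~(G2 & X) = ~((~((~(Y | Z)) ^ Z)) & X)
G4 = ~(G3 & G2) = ~((~((~((~(Y | Z)) ^ Z)) & X)) & (~((~(Y | Z)) ^ Z)))
G5 = ~(G4 | Z) = ~((~((~((~((~(Y | Z)) ^ Z)) & X)) & (~((~(Y | Z)) ^ Z)))) | Z)
At X=0, Y=0, Z=0: circuit gives 0, formula gives 0.
At X=0, Y=1, Z=0: circuit gives 1, formula gives 1.
Agrees on all 8 inputs.

Yes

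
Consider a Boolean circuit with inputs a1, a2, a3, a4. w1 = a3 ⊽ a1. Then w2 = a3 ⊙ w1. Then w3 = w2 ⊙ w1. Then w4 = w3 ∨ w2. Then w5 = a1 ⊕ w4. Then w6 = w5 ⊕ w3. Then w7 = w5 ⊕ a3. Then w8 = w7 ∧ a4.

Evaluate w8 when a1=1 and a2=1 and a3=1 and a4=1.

1

w1 = 1 ⊽ 1 = 0
w2 = 1 ⊙ 0 = 0
w3 = 0 ⊙ 0 = 1
w4 = 1 ∨ 0 = 1
w5 = 1 ⊕ 1 = 0
w7 = 0 ⊕ 1 = 1
w8 = 1 ∧ 1 = 1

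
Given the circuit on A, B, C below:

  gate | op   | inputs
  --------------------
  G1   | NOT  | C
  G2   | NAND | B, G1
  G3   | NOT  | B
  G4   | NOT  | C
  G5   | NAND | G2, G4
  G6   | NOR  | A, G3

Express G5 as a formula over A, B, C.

(B NAND NOT C) NAND NOT C

G1 = NOT C
G2 = B NAND G1 = B NAND NOT C
G4 = NOT C
G5 = G2 NAND G4 = (B NAND NOT C) NAND NOT C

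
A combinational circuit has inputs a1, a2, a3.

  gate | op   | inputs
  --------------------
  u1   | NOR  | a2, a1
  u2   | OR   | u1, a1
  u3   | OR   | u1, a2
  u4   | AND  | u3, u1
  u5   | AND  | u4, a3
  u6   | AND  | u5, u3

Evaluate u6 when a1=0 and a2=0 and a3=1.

u1 = 0 NOR 0 = 1
u3 = 1 OR 0 = 1
u4 = 1 AND 1 = 1
u5 = 1 AND 1 = 1
u6 = 1 AND 1 = 1

1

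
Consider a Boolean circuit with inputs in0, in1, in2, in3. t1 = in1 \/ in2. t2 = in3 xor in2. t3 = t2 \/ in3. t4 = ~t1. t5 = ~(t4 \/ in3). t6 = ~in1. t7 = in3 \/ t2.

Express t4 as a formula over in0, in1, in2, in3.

~(in1 \/ in2)

t1 = in1 \/ in2
t4 = ~t1 = ~(in1 \/ in2)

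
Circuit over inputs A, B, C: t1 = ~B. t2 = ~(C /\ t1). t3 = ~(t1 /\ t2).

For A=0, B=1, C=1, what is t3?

t1 = ~1 = 0
t2 = ~(1 /\ 0) = 1
t3 = ~(0 /\ 1) = 1

1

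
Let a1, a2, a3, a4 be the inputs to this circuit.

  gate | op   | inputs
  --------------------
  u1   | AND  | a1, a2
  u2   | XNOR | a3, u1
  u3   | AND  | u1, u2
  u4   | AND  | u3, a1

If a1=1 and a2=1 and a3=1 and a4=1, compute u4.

1

u1 = 1 AND 1 = 1
u2 = 1 XNOR 1 = 1
u3 = 1 AND 1 = 1
u4 = 1 AND 1 = 1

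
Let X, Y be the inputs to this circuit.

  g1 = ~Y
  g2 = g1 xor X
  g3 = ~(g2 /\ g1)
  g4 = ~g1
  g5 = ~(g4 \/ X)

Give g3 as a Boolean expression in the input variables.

~((~Y xor X) /\ ~Y)

g1 = ~Y
g2 = g1 xor X = ~Y xor X
g3 = ~(g2 /\ g1) = ~((~Y xor X) /\ ~Y)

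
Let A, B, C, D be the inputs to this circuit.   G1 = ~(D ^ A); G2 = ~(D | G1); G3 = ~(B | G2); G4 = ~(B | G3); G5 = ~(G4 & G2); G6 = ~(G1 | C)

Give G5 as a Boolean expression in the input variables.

G1 = ~(D ^ A)
G2 = ~(D | G1) = ~(D | (~(D ^ A)))
G3 = ~(B | G2) = ~(B | (~(D | (~(D ^ A)))))
G4 = ~(B | G3) = ~(B | (~(B | (~(D | (~(D ^ A)))))))
G5 = ~(G4 & G2) = ~((~(B | (~(B | (~(D | (~(D ^ A)))))))) & (~(D | (~(D ^ A)))))

~((~(B | (~(B | (~(D | (~(D ^ A)))))))) & (~(D | (~(D ^ A)))))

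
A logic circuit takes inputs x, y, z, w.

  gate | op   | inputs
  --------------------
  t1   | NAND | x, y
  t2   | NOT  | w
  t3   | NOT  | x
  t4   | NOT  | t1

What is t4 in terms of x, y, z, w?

NOT (x NAND y)

t1 = x NAND y
t4 = NOT t1 = NOT (x NAND y)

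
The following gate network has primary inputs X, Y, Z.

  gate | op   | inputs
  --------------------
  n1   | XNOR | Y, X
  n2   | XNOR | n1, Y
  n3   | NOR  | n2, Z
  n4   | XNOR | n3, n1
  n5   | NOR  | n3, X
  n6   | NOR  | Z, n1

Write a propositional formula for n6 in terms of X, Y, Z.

Z NOR (Y XNOR X)

n1 = Y XNOR X
n6 = Z NOR n1 = Z NOR (Y XNOR X)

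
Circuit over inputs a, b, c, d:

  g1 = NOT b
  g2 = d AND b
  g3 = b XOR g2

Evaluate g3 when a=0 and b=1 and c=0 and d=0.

g2 = 0 AND 1 = 0
g3 = 1 XOR 0 = 1

1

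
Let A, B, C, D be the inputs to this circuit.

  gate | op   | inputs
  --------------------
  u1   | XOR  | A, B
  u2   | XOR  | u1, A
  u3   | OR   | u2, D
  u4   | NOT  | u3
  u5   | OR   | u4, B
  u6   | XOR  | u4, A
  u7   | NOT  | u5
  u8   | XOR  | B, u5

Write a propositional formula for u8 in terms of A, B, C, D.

u1 = A XOR B
u2 = u1 XOR A = (A XOR B) XOR A
u3 = u2 OR D = ((A XOR B) XOR A) OR D
u4 = NOT u3 = NOT (((A XOR B) XOR A) OR D)
u5 = u4 OR B = NOT (((A XOR B) XOR A) OR D) OR B
u8 = B XOR u5 = B XOR (NOT (((A XOR B) XOR A) OR D) OR B)

B XOR (NOT (((A XOR B) XOR A) OR D) OR B)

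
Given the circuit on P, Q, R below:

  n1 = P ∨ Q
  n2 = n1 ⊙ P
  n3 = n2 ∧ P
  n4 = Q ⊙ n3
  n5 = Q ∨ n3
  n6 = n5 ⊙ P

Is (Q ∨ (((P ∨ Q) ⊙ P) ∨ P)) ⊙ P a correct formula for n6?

n1 = P ∨ Q
n2 = n1 ⊙ P = (P ∨ Q) ⊙ P
n3 = n2 ∧ P = ((P ∨ Q) ⊙ P) ∧ P
n5 = Q ∨ n3 = Q ∨ (((P ∨ Q) ⊙ P) ∧ P)
n6 = n5 ⊙ P = (Q ∨ (((P ∨ Q) ⊙ P) ∧ P)) ⊙ P
At P=0, Q=0, R=0: circuit gives 1, formula gives 0.

No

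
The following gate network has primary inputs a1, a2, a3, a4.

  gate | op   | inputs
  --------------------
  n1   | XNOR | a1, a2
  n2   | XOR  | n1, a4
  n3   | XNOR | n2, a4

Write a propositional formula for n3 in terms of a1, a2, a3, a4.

((a1 XNOR a2) XOR a4) XNOR a4

n1 = a1 XNOR a2
n2 = n1 XOR a4 = (a1 XNOR a2) XOR a4
n3 = n2 XNOR a4 = ((a1 XNOR a2) XOR a4) XNOR a4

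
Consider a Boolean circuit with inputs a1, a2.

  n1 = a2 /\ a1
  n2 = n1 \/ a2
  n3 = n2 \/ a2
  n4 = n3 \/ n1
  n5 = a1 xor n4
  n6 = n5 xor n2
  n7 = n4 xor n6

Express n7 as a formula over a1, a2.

n1 = a2 /\ a1
n2 = n1 \/ a2 = (a2 /\ a1) \/ a2
n3 = n2 \/ a2 = ((a2 /\ a1) \/ a2) \/ a2
n4 = n3 \/ n1 = (((a2 /\ a1) \/ a2) \/ a2) \/ (a2 /\ a1)
n5 = a1 xor n4 = a1 xor ((((a2 /\ a1) \/ a2) \/ a2) \/ (a2 /\ a1))
n6 = n5 xor n2 = (a1 xor ((((a2 /\ a1) \/ a2) \/ a2) \/ (a2 /\ a1))) xor ((a2 /\ a1) \/ a2)
n7 = n4 xor n6 = ((((a2 /\ a1) \/ a2) \/ a2) \/ (a2 /\ a1)) xor ((a1 xor ((((a2 /\ a1) \/ a2) \/ a2) \/ (a2 /\ a1))) xor ((a2 /\ a1) \/ a2))

((((a2 /\ a1) \/ a2) \/ a2) \/ (a2 /\ a1)) xor ((a1 xor ((((a2 /\ a1) \/ a2) \/ a2) \/ (a2 /\ a1))) xor ((a2 /\ a1) \/ a2))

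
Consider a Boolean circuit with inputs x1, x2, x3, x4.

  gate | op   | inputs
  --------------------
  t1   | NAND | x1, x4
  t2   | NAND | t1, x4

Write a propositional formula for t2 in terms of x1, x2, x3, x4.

t1 = x1 NAND x4
t2 = t1 NAND x4 = (x1 NAND x4) NAND x4

(x1 NAND x4) NAND x4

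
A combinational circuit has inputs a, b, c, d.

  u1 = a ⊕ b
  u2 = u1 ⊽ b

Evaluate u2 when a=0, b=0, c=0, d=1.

u1 = 0 ⊕ 0 = 0
u2 = 0 ⊽ 0 = 1

1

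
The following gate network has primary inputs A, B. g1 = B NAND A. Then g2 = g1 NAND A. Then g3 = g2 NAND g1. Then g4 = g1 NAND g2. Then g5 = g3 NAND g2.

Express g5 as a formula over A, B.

g1 = B NAND A
g2 = g1 NAND A = (B NAND A) NAND A
g3 = g2 NAND g1 = ((B NAND A) NAND A) NAND (B NAND A)
g5 = g3 NAND g2 = (((B NAND A) NAND A) NAND (B NAND A)) NAND ((B NAND A) NAND A)

(((B NAND A) NAND A) NAND (B NAND A)) NAND ((B NAND A) NAND A)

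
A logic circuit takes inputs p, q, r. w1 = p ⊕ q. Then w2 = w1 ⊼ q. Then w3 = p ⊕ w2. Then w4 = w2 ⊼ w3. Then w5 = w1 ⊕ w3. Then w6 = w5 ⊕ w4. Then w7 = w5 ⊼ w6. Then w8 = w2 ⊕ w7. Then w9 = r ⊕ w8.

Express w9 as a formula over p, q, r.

r ⊕ (((p ⊕ q) ⊼ q) ⊕ (((p ⊕ q) ⊕ (p ⊕ ((p ⊕ q) ⊼ q))) ⊼ (((p ⊕ q) ⊕ (p ⊕ ((p ⊕ q) ⊼ q))) ⊕ (((p ⊕ q) ⊼ q) ⊼ (p ⊕ ((p ⊕ q) ⊼ q))))))

w1 = p ⊕ q
w2 = w1 ⊼ q = (p ⊕ q) ⊼ q
w3 = p ⊕ w2 = p ⊕ ((p ⊕ q) ⊼ q)
w4 = w2 ⊼ w3 = ((p ⊕ q) ⊼ q) ⊼ (p ⊕ ((p ⊕ q) ⊼ q))
w5 = w1 ⊕ w3 = (p ⊕ q) ⊕ (p ⊕ ((p ⊕ q) ⊼ q))
w6 = w5 ⊕ w4 = ((p ⊕ q) ⊕ (p ⊕ ((p ⊕ q) ⊼ q))) ⊕ (((p ⊕ q) ⊼ q) ⊼ (p ⊕ ((p ⊕ q) ⊼ q)))
w7 = w5 ⊼ w6 = ((p ⊕ q) ⊕ (p ⊕ ((p ⊕ q) ⊼ q))) ⊼ (((p ⊕ q) ⊕ (p ⊕ ((p ⊕ q) ⊼ q))) ⊕ (((p ⊕ q) ⊼ q) ⊼ (p ⊕ ((p ⊕ q) ⊼ q))))
w8 = w2 ⊕ w7 = ((p ⊕ q) ⊼ q) ⊕ (((p ⊕ q) ⊕ (p ⊕ ((p ⊕ q) ⊼ q))) ⊼ (((p ⊕ q) ⊕ (p ⊕ ((p ⊕ q) ⊼ q))) ⊕ (((p ⊕ q) ⊼ q) ⊼ (p ⊕ ((p ⊕ q) ⊼ q)))))
w9 = r ⊕ w8 = r ⊕ (((p ⊕ q) ⊼ q) ⊕ (((p ⊕ q) ⊕ (p ⊕ ((p ⊕ q) ⊼ q))) ⊼ (((p ⊕ q) ⊕ (p ⊕ ((p ⊕ q) ⊼ q))) ⊕ (((p ⊕ q) ⊼ q) ⊼ (p ⊕ ((p ⊕ q) ⊼ q))))))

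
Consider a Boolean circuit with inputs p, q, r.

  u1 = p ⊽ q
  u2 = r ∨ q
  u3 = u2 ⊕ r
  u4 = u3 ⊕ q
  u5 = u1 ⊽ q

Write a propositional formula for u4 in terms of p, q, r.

((r ∨ q) ⊕ r) ⊕ q

u2 = r ∨ q
u3 = u2 ⊕ r = (r ∨ q) ⊕ r
u4 = u3 ⊕ q = ((r ∨ q) ⊕ r) ⊕ q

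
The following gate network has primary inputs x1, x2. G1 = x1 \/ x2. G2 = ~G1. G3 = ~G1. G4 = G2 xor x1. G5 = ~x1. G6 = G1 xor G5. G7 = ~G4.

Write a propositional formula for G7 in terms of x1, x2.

~(~(x1 \/ x2) xor x1)

G1 = x1 \/ x2
G2 = ~G1 = ~(x1 \/ x2)
G4 = G2 xor x1 = ~(x1 \/ x2) xor x1
G7 = ~G4 = ~(~(x1 \/ x2) xor x1)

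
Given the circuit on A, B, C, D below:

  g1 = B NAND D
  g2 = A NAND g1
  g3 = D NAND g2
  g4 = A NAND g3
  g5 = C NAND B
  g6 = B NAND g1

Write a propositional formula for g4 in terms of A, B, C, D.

g1 = B NAND D
g2 = A NAND g1 = A NAND (B NAND D)
g3 = D NAND g2 = D NAND (A NAND (B NAND D))
g4 = A NAND g3 = A NAND (D NAND (A NAND (B NAND D)))

A NAND (D NAND (A NAND (B NAND D)))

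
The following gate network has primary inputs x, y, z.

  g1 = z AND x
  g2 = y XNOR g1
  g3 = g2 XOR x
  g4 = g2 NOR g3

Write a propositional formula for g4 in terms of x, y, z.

(y XNOR (z AND x)) NOR ((y XNOR (z AND x)) XOR x)

g1 = z AND x
g2 = y XNOR g1 = y XNOR (z AND x)
g3 = g2 XOR x = (y XNOR (z AND x)) XOR x
g4 = g2 NOR g3 = (y XNOR (z AND x)) NOR ((y XNOR (z AND x)) XOR x)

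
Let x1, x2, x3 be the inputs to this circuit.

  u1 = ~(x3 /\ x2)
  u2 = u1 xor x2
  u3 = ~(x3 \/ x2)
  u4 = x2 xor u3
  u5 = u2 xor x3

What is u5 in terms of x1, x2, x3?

((~(x3 /\ x2)) xor x2) xor x3

u1 = ~(x3 /\ x2)
u2 = u1 xor x2 = (~(x3 /\ x2)) xor x2
u5 = u2 xor x3 = ((~(x3 /\ x2)) xor x2) xor x3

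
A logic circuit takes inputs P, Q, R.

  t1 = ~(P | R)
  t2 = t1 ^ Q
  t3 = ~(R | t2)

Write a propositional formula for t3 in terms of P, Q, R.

t1 = ~(P | R)
t2 = t1 ^ Q = (~(P | R)) ^ Q
t3 = ~(R | t2) = ~(R | ((~(P | R)) ^ Q))

~(R | ((~(P | R)) ^ Q))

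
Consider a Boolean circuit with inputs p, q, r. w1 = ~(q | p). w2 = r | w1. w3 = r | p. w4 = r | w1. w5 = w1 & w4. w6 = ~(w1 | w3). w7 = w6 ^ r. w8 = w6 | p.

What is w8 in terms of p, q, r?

w1 = ~(q | p)
w3 = r | p
w6 = ~(w1 | w3) = ~((~(q | p)) | (r | p))
w8 = w6 | p = (~((~(q | p)) | (r | p))) | p

(~((~(q | p)) | (r | p))) | p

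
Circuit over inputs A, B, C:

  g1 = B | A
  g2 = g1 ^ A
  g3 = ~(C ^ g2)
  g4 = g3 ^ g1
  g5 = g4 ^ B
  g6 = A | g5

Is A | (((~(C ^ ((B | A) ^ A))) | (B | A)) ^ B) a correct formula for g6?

No

g1 = B | A
g2 = g1 ^ A = (B | A) ^ A
g3 = ~(C ^ g2) = ~(C ^ ((B | A) ^ A))
g4 = g3 ^ g1 = (~(C ^ ((B | A) ^ A))) ^ (B | A)
g5 = g4 ^ B = ((~(C ^ ((B | A) ^ A))) ^ (B | A)) ^ B
g6 = A | g5 = A | (((~(C ^ ((B | A) ^ A))) ^ (B | A)) ^ B)
At A=0, B=1, C=1: circuit gives 1, formula gives 0.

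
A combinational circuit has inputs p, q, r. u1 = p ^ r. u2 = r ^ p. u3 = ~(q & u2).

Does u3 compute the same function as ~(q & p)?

No

u2 = r ^ p
u3 = ~(q & u2) = ~(q & (r ^ p))
At p=0, q=1, r=1: circuit gives 0, formula gives 1.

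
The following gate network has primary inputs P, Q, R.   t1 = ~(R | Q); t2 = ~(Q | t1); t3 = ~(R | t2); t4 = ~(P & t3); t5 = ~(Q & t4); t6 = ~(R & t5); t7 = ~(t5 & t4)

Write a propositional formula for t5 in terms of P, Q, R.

t1 = ~(R | Q)
t2 = ~(Q | t1) = ~(Q | (~(R | Q)))
t3 = ~(R | t2) = ~(R | (~(Q | (~(R | Q)))))
t4 = ~(P & t3) = ~(P & (~(R | (~(Q | (~(R | Q)))))))
t5 = ~(Q & t4) = ~(Q & (~(P & (~(R | (~(Q | (~(R | Q)))))))))

~(Q & (~(P & (~(R | (~(Q | (~(R | Q)))))))))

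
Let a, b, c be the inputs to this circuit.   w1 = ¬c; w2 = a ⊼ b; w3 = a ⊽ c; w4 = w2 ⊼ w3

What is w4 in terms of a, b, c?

(a ⊼ b) ⊼ (a ⊽ c)

w2 = a ⊼ b
w3 = a ⊽ c
w4 = w2 ⊼ w3 = (a ⊼ b) ⊼ (a ⊽ c)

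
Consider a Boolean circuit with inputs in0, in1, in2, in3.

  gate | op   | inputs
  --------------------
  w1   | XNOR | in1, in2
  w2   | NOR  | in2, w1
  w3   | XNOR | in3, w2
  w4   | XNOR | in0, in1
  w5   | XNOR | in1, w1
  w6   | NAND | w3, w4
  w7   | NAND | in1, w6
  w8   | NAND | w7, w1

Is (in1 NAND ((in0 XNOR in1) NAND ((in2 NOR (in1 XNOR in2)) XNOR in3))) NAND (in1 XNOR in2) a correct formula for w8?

w1 = in1 XNOR in2
w2 = in2 NOR w1 = in2 NOR (in1 XNOR in2)
w3 = in3 XNOR w2 = in3 XNOR (in2 NOR (in1 XNOR in2))
w4 = in0 XNOR in1
w6 = w3 NAND w4 = (in3 XNOR (in2 NOR (in1 XNOR in2))) NAND (in0 XNOR in1)
w7 = in1 NAND w6 = in1 NAND ((in3 XNOR (in2 NOR (in1 XNOR in2))) NAND (in0 XNOR in1))
w8 = w7 NAND w1 = (in1 NAND ((in3 XNOR (in2 NOR (in1 XNOR in2))) NAND (in0 XNOR in1))) NAND (in1 XNOR in2)
At in0=0, in1=0, in2=0, in3=0: circuit gives 0, formula gives 0.
At in0=0, in1=0, in2=1, in3=0: circuit gives 1, formula gives 1.
Agrees on all 16 inputs.

Yes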